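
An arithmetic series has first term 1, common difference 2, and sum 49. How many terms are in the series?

Using S = n/2 × [2a + (n-1)d]
49 = n/2 × [2(1) + (n-1)(2)]
49 = n/2 × [2 + 2n - 2]
98 = n × [0 + 2n]
2n² + (0)n - 98 = 0
Discriminant: Δ = (0)² - 4(2)(-98) = 0 + 784 = 784
√Δ = 28
n = [-(0) + √Δ] / (2·2) = (0 + 28) / 4 = 28 / 4 = 7
(The negative root is discarded since n must be a positive integer.)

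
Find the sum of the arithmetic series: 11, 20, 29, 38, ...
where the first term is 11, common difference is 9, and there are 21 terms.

Sₙ = n/2 × (first + last)
Last term = a + (n-1)d = 11 + (21-1)×9 = 191
S_21 = 21/2 × (11 + 191)
S_21 = 21/2 × 202 = 2121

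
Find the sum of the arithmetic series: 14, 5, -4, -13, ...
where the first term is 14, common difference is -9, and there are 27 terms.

Sₙ = n/2 × (first + last)
Last term = a + (n-1)d = 14 + (27-1)×(-9) = -220
S_27 = 27/2 × (14 + (-220))
S_27 = 27/2 × (-206) = -2781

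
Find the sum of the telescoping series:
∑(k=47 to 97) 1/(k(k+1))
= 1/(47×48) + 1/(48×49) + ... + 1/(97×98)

Partial fractions: 1/(k(k+1)) = 1/k - 1/(k+1)
The series telescopes:
= (1/47 - 1/48) + (1/48 - 1/49) + ... + (1/97 - 1/98)
= 1/47 - 1/98
= 51/4606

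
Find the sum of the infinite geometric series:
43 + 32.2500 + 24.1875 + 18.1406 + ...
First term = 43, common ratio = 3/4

For |r| < 1, S = a / (1 - r)
S = 43 / (1 - (3/4))
S = 43 / (1/4)
S = 172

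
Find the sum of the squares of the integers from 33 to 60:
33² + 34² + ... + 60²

Use ∑_{k=1}^{n} k² = n(n+1)(2n+1)/6, then subtract the first 32 terms.
∑_{k=1}^{60} k² = 60×61×121/6 = 73810
∑_{k=1}^{32} k² = 32×33×65/6 = 11440
∑_{k=33}^{60} k² = 73810 - 11440 = 62370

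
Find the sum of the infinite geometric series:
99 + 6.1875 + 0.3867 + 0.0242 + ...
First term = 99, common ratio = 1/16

For |r| < 1, S = a / (1 - r)
S = 99 / (1 - (1/16))
S = 99 / (15/16)
S = 528/5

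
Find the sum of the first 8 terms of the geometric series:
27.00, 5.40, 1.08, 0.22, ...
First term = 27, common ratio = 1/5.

Sₙ = a(1 - rⁿ) / (1 - r)
S_8 = 27(1 - (1/5)^8) / (1 - (1/5))
S_8 = 27(1 - (1/390625)) / (4/5)
S_8 = 2636712/78125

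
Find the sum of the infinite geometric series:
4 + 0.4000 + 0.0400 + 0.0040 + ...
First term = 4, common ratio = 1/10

For |r| < 1, S = a / (1 - r)
S = 4 / (1 - (1/10))
S = 4 / (9/10)
S = 40/9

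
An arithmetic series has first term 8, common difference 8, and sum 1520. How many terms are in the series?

Using S = n/2 × [2a + (n-1)d]
1520 = n/2 × [2(8) + (n-1)(8)]
1520 = n/2 × [16 + 8n - 8]
3040 = n × [8 + 8n]
8n² + (8)n - 3040 = 0
Discriminant: Δ = (8)² - 4(8)(-3040) = 64 + 97280 = 97344
√Δ = 312
n = [-(8) + √Δ] / (2·8) = (-8 + 312) / 16 = 304 / 16 = 19
(The negative root is discarded since n must be a positive integer.)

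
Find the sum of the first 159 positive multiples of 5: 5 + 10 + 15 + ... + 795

Factor out 5: = 5(1 + 2 + ... + 159) = 5 × n(n+1)/2
= 5 × 159×160/2
= 5 × 12720
= 63600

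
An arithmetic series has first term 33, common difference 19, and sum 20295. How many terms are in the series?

Using S = n/2 × [2a + (n-1)d]
20295 = n/2 × [2(33) + (n-1)(19)]
20295 = n/2 × [66 + 19n - 19]
40590 = n × [47 + 19n]
19n² + (47)n - 40590 = 0
Discriminant: Δ = (47)² - 4(19)(-40590) = 2209 + 3084840 = 3087049
√Δ = 1757
n = [-(47) + √Δ] / (2·19) = (-47 + 1757) / 38 = 1710 / 38 = 45
(The negative root is discarded since n must be a positive integer.)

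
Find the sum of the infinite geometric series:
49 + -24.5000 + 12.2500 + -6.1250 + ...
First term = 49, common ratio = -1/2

For |r| < 1, S = a / (1 - r)
S = 49 / (1 - (-1/2))
S = 49 / (3/2)
S = 98/3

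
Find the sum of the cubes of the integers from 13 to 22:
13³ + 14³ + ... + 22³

Use ∑_{k=1}^{n} k³ = [n(n+1)/2]², then subtract the first 12 terms.
∑_{k=1}^{22} k³ = [22×23/2]² = 253² = 64009
∑_{k=1}^{12} k³ = [12×13/2]² = 78² = 6084
∑_{k=13}^{22} k³ = 64009 - 6084 = 57925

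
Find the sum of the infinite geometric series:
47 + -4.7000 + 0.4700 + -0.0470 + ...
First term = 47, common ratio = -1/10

For |r| < 1, S = a / (1 - r)
S = 47 / (1 - (-1/10))
S = 47 / (11/10)
S = 470/11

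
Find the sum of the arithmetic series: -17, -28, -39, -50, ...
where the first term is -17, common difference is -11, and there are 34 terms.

Sₙ = n/2 × (first + last)
Last term = a + (n-1)d = -17 + (34-1)×(-11) = -380
S_34 = 34/2 × (-17 + (-380))
S_34 = 34/2 × (-397) = -6749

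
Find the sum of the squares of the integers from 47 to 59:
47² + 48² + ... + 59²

Use ∑_{k=1}^{n} k² = n(n+1)(2n+1)/6, then subtract the first 46 terms.
∑_{k=1}^{59} k² = 59×60×119/6 = 70210
∑_{k=1}^{46} k² = 46×47×93/6 = 33511
∑_{k=47}^{59} k² = 70210 - 33511 = 36699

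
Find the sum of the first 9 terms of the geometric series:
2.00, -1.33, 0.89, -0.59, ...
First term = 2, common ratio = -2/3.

Sₙ = a(1 - rⁿ) / (1 - r)
S_9 = 2(1 - (-2/3)^9) / (1 - (-2/3))
S_9 = 2(1 - (-512/19683)) / (5/3)
S_9 = 8078/6561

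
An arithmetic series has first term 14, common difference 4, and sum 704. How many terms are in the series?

Using S = n/2 × [2a + (n-1)d]
704 = n/2 × [2(14) + (n-1)(4)]
704 = n/2 × [28 + 4n - 4]
1408 = n × [24 + 4n]
4n² + (24)n - 1408 = 0
Discriminant: Δ = (24)² - 4(4)(-1408) = 576 + 22528 = 23104
√Δ = 152
n = [-(24) + √Δ] / (2·4) = (-24 + 152) / 8 = 128 / 8 = 16
(The negative root is discarded since n must be a positive integer.)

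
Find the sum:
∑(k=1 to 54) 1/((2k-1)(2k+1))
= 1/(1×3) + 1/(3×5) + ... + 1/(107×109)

Partial fractions: 1/((2k-1)(2k+1)) = (1/2)[1/(2k-1) - 1/(2k+1)]
The series telescopes:
= (1/2)[1/1 - 1/109]
= 54/109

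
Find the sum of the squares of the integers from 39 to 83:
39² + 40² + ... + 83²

Use ∑_{k=1}^{n} k² = n(n+1)(2n+1)/6, then subtract the first 38 terms.
∑_{k=1}^{83} k² = 83×84×167/6 = 194054
∑_{k=1}^{38} k² = 38×39×77/6 = 19019
∑_{k=39}^{83} k² = 194054 - 19019 = 175035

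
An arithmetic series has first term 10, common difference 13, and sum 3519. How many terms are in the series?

Using S = n/2 × [2a + (n-1)d]
3519 = n/2 × [2(10) + (n-1)(13)]
3519 = n/2 × [20 + 13n - 13]
7038 = n × [7 + 13n]
13n² + (7)n - 7038 = 0
Discriminant: Δ = (7)² - 4(13)(-7038) = 49 + 365976 = 366025
√Δ = 605
n = [-(7) + √Δ] / (2·13) = (-7 + 605) / 26 = 598 / 26 = 23
(The negative root is discarded since n must be a positive integer.)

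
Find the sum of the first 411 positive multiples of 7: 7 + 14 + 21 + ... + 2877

Factor out 7: = 7(1 + 2 + ... + 411) = 7 × n(n+1)/2
= 7 × 411×412/2
= 7 × 84666
= 592662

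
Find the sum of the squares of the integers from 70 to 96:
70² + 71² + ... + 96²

Use ∑_{k=1}^{n} k² = n(n+1)(2n+1)/6, then subtract the first 69 terms.
∑_{k=1}^{96} k² = 96×97×193/6 = 299536
∑_{k=1}^{69} k² = 69×70×139/6 = 111895
∑_{k=70}^{96} k² = 299536 - 111895 = 187641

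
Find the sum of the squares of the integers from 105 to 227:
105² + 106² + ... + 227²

Use ∑_{k=1}^{n} k² = n(n+1)(2n+1)/6, then subtract the first 104 terms.
∑_{k=1}^{227} k² = 227×228×455/6 = 3924830
∑_{k=1}^{104} k² = 104×105×209/6 = 380380
∑_{k=105}^{227} k² = 3924830 - 380380 = 3544450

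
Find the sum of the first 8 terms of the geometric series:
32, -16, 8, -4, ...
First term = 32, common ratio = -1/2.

Sₙ = a(1 - rⁿ) / (1 - r)
S_8 = 32(1 - (-1/2)^8) / (1 - (-1/2))
S_8 = 32(1 - (1/256)) / (3/2)
S_8 = 85/4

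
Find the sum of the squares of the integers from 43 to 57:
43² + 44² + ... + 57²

Use ∑_{k=1}^{n} k² = n(n+1)(2n+1)/6, then subtract the first 42 terms.
∑_{k=1}^{57} k² = 57×58×115/6 = 63365
∑_{k=1}^{42} k² = 42×43×85/6 = 25585
∑_{k=43}^{57} k² = 63365 - 25585 = 37780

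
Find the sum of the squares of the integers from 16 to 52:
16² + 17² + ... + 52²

Use ∑_{k=1}^{n} k² = n(n+1)(2n+1)/6, then subtract the first 15 terms.
∑_{k=1}^{52} k² = 52×53×105/6 = 48230
∑_{k=1}^{15} k² = 15×16×31/6 = 1240
∑_{k=16}^{52} k² = 48230 - 1240 = 46990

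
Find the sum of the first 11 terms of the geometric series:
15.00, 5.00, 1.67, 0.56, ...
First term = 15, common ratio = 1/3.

Sₙ = a(1 - rⁿ) / (1 - r)
S_11 = 15(1 - (1/3)^11) / (1 - (1/3))
S_11 = 15(1 - (1/177147)) / (2/3)
S_11 = 442865/19683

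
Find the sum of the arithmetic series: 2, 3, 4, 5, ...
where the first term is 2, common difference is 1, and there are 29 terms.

Sₙ = n/2 × (first + last)
Last term = a + (n-1)d = 2 + (29-1)×1 = 30
S_29 = 29/2 × (2 + 30)
S_29 = 29/2 × 32 = 464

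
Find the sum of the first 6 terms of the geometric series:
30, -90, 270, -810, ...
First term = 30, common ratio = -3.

Sₙ = a(1 - rⁿ) / (1 - r)
S_6 = 30(1 - (-3)^6) / (1 - (-3))
S_6 = 30(1 - 729) / (4)
S_6 = -5460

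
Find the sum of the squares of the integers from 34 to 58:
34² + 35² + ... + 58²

Use ∑_{k=1}^{n} k² = n(n+1)(2n+1)/6, then subtract the first 33 terms.
∑_{k=1}^{58} k² = 58×59×117/6 = 66729
∑_{k=1}^{33} k² = 33×34×67/6 = 12529
∑_{k=34}^{58} k² = 66729 - 12529 = 54200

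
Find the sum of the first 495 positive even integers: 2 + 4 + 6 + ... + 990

Sum of first n even numbers = n(n+1)
= 495×496
= 245520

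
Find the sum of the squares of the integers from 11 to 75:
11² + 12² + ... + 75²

Use ∑_{k=1}^{n} k² = n(n+1)(2n+1)/6, then subtract the first 10 terms.
∑_{k=1}^{75} k² = 75×76×151/6 = 143450
∑_{k=1}^{10} k² = 10×11×21/6 = 385
∑_{k=11}^{75} k² = 143450 - 385 = 143065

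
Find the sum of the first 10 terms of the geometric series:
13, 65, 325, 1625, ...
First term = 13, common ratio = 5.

Sₙ = a(1 - rⁿ) / (1 - r)
S_10 = 13(1 - 5^10) / (1 - 5)
S_10 = 13(1 - 9765625) / (-4)
S_10 = 31738278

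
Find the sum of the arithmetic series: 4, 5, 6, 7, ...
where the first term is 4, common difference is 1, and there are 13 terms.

Sₙ = n/2 × (first + last)
Last term = a + (n-1)d = 4 + (13-1)×1 = 16
S_13 = 13/2 × (4 + 16)
S_13 = 13/2 × 20 = 130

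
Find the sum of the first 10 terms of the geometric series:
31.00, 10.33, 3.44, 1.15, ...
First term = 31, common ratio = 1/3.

Sₙ = a(1 - rⁿ) / (1 - r)
S_10 = 31(1 - (1/3)^10) / (1 - (1/3))
S_10 = 31(1 - (1/59049)) / (2/3)
S_10 = 915244/19683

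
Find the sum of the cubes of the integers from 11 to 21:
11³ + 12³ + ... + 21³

Use ∑_{k=1}^{n} k³ = [n(n+1)/2]², then subtract the first 10 terms.
∑_{k=1}^{21} k³ = [21×22/2]² = 231² = 53361
∑_{k=1}^{10} k³ = [10×11/2]² = 55² = 3025
∑_{k=11}^{21} k³ = 53361 - 3025 = 50336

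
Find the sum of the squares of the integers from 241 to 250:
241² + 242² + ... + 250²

Use ∑_{k=1}^{n} k² = n(n+1)(2n+1)/6, then subtract the first 240 terms.
∑_{k=1}^{250} k² = 250×251×501/6 = 5239625
∑_{k=1}^{240} k² = 240×241×481/6 = 4636840
∑_{k=241}^{250} k² = 5239625 - 4636840 = 602785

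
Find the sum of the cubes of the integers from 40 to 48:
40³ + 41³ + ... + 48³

Use ∑_{k=1}^{n} k³ = [n(n+1)/2]², then subtract the first 39 terms.
∑_{k=1}^{48} k³ = [48×49/2]² = 1176² = 1382976
∑_{k=1}^{39} k³ = [39×40/2]² = 780² = 608400
∑_{k=40}^{48} k³ = 1382976 - 608400 = 774576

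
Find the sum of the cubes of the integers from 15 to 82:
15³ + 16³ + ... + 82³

Use ∑_{k=1}^{n} k³ = [n(n+1)/2]², then subtract the first 14 terms.
∑_{k=1}^{82} k³ = [82×83/2]² = 3403² = 11580409
∑_{k=1}^{14} k³ = [14×15/2]² = 105² = 11025
∑_{k=15}^{82} k³ = 11580409 - 11025 = 11569384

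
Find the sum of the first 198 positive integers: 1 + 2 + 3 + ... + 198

Formula: ∑k = n(n+1)/2
= 198×199/2
= 39402/2
= 19701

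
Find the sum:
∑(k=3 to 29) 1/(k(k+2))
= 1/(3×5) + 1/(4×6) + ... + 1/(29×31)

Partial fractions: 1/(k(k+2)) = (1/2)[1/k - 1/(k+2)]
Telescoping leaves the first two and last two terms:
= (1/2)[1/3 + 1/4 - 1/30 - 1/31]
= 321/1240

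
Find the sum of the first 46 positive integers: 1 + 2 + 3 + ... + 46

Formula: ∑k = n(n+1)/2
= 46×47/2
= 2162/2
= 1081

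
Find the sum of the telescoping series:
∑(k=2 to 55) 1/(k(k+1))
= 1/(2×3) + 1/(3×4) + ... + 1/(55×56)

Partial fractions: 1/(k(k+1)) = 1/k - 1/(k+1)
The series telescopes:
= (1/2 - 1/3) + (1/3 - 1/4) + ... + (1/55 - 1/56)
= 1/2 - 1/56
= 27/56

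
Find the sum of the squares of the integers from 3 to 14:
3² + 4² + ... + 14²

Use ∑_{k=1}^{n} k² = n(n+1)(2n+1)/6, then subtract the first 2 terms.
∑_{k=1}^{14} k² = 14×15×29/6 = 1015
∑_{k=1}^{2} k² = 2×3×5/6 = 5
∑_{k=3}^{14} k² = 1015 - 5 = 1010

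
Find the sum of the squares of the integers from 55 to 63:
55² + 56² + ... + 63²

Use ∑_{k=1}^{n} k² = n(n+1)(2n+1)/6, then subtract the first 54 terms.
∑_{k=1}^{63} k² = 63×64×127/6 = 85344
∑_{k=1}^{54} k² = 54×55×109/6 = 53955
∑_{k=55}^{63} k² = 85344 - 53955 = 31389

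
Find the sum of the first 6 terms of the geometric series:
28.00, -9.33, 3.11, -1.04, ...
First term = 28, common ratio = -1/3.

Sₙ = a(1 - rⁿ) / (1 - r)
S_6 = 28(1 - (-1/3)^6) / (1 - (-1/3))
S_6 = 28(1 - (1/729)) / (4/3)
S_6 = 5096/243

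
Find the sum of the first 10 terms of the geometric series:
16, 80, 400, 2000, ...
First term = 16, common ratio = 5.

Sₙ = a(1 - rⁿ) / (1 - r)
S_10 = 16(1 - 5^10) / (1 - 5)
S_10 = 16(1 - 9765625) / (-4)
S_10 = 39062496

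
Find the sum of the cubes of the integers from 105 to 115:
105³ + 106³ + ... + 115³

Use ∑_{k=1}^{n} k³ = [n(n+1)/2]², then subtract the first 104 terms.
∑_{k=1}^{115} k³ = [115×116/2]² = 6670² = 44488900
∑_{k=1}^{104} k³ = [104×105/2]² = 5460² = 29811600
∑_{k=105}^{115} k³ = 44488900 - 29811600 = 14677300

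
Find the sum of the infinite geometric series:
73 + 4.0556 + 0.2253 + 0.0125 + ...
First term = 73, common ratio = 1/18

For |r| < 1, S = a / (1 - r)
S = 73 / (1 - (1/18))
S = 73 / (17/18)
S = 1314/17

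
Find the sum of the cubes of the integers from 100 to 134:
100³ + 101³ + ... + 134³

Use ∑_{k=1}^{n} k³ = [n(n+1)/2]², then subtract the first 99 terms.
∑_{k=1}^{134} k³ = [134×135/2]² = 9045² = 81812025
∑_{k=1}^{99} k³ = [99×100/2]² = 4950² = 24502500
∑_{k=100}^{134} k³ = 81812025 - 24502500 = 57309525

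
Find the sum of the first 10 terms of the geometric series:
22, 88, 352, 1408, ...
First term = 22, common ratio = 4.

Sₙ = a(1 - rⁿ) / (1 - r)
S_10 = 22(1 - 4^10) / (1 - 4)
S_10 = 22(1 - 1048576) / (-3)
S_10 = 7689550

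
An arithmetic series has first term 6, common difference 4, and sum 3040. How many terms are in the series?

Using S = n/2 × [2a + (n-1)d]
3040 = n/2 × [2(6) + (n-1)(4)]
3040 = n/2 × [12 + 4n - 4]
6080 = n × [8 + 4n]
4n² + (8)n - 6080 = 0
Discriminant: Δ = (8)² - 4(4)(-6080) = 64 + 97280 = 97344
√Δ = 312
n = [-(8) + √Δ] / (2·4) = (-8 + 312) / 8 = 304 / 8 = 38
(The negative root is discarded since n must be a positive integer.)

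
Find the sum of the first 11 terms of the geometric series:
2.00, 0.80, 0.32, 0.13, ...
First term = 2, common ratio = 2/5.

Sₙ = a(1 - rⁿ) / (1 - r)
S_11 = 2(1 - (2/5)^11) / (1 - (2/5))
S_11 = 2(1 - (2048/48828125)) / (3/5)
S_11 = 32550718/9765625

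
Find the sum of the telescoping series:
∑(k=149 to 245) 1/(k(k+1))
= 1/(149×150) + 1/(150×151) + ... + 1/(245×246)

Partial fractions: 1/(k(k+1)) = 1/k - 1/(k+1)
The series telescopes:
= (1/149 - 1/150) + (1/150 - 1/151) + ... + (1/245 - 1/246)
= 1/149 - 1/246
= 97/36654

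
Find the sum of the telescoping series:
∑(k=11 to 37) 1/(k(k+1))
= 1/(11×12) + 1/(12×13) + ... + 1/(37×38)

Partial fractions: 1/(k(k+1)) = 1/k - 1/(k+1)
The series telescopes:
= (1/11 - 1/12) + (1/12 - 1/13) + ... + (1/37 - 1/38)
= 1/11 - 1/38
= 27/418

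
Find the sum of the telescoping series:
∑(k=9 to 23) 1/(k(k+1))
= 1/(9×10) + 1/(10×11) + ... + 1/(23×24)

Partial fractions: 1/(k(k+1)) = 1/k - 1/(k+1)
The series telescopes:
= (1/9 - 1/10) + (1/10 - 1/11) + ... + (1/23 - 1/24)
= 1/9 - 1/24
= 5/72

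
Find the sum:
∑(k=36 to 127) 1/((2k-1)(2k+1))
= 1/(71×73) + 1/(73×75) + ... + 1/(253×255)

Partial fractions: 1/((2k-1)(2k+1)) = (1/2)[1/(2k-1) - 1/(2k+1)]
The series telescopes:
= (1/2)[1/71 - 1/255]
= 92/18105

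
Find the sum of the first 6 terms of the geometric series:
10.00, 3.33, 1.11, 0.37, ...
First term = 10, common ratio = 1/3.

Sₙ = a(1 - rⁿ) / (1 - r)
S_6 = 10(1 - (1/3)^6) / (1 - (1/3))
S_6 = 10(1 - (1/729)) / (2/3)
S_6 = 3640/243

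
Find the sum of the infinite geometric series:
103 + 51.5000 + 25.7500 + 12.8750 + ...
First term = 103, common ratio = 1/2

For |r| < 1, S = a / (1 - r)
S = 103 / (1 - (1/2))
S = 103 / (1/2)
S = 206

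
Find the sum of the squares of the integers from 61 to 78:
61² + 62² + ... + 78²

Use ∑_{k=1}^{n} k² = n(n+1)(2n+1)/6, then subtract the first 60 terms.
∑_{k=1}^{78} k² = 78×79×157/6 = 161239
∑_{k=1}^{60} k² = 60×61×121/6 = 73810
∑_{k=61}^{78} k² = 161239 - 73810 = 87429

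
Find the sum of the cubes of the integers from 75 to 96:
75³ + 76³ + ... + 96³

Use ∑_{k=1}^{n} k³ = [n(n+1)/2]², then subtract the first 74 terms.
∑_{k=1}^{96} k³ = [96×97/2]² = 4656² = 21678336
∑_{k=1}^{74} k³ = [74×75/2]² = 2775² = 7700625
∑_{k=75}^{96} k³ = 21678336 - 7700625 = 13977711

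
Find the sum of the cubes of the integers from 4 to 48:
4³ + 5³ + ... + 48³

Use ∑_{k=1}^{n} k³ = [n(n+1)/2]², then subtract the first 3 terms.
∑_{k=1}^{48} k³ = [48×49/2]² = 1176² = 1382976
∑_{k=1}^{3} k³ = [3×4/2]² = 6² = 36
∑_{k=4}^{48} k³ = 1382976 - 36 = 1382940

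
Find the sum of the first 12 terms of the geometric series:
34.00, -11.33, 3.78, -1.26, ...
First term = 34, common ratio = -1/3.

Sₙ = a(1 - rⁿ) / (1 - r)
S_12 = 34(1 - (-1/3)^12) / (1 - (-1/3))
S_12 = 34(1 - (1/531441)) / (4/3)
S_12 = 4517240/177147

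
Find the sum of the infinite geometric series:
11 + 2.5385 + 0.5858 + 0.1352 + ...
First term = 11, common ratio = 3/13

For |r| < 1, S = a / (1 - r)
S = 11 / (1 - (3/13))
S = 11 / (10/13)
S = 143/10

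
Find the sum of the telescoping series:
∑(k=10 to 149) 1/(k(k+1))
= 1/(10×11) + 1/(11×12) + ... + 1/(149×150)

Partial fractions: 1/(k(k+1)) = 1/k - 1/(k+1)
The series telescopes:
= (1/10 - 1/11) + (1/11 - 1/12) + ... + (1/149 - 1/150)
= 1/10 - 1/150
= 7/75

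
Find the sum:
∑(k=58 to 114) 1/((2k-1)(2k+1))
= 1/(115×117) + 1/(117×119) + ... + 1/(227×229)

Partial fractions: 1/((2k-1)(2k+1)) = (1/2)[1/(2k-1) - 1/(2k+1)]
The series telescopes:
= (1/2)[1/115 - 1/229]
= 57/26335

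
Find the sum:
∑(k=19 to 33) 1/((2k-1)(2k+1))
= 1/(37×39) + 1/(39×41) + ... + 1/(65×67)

Partial fractions: 1/((2k-1)(2k+1)) = (1/2)[1/(2k-1) - 1/(2k+1)]
The series telescopes:
= (1/2)[1/37 - 1/67]
= 15/2479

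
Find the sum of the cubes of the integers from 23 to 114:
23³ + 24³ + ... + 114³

Use ∑_{k=1}^{n} k³ = [n(n+1)/2]², then subtract the first 22 terms.
∑_{k=1}^{114} k³ = [114×115/2]² = 6555² = 42968025
∑_{k=1}^{22} k³ = [22×23/2]² = 253² = 64009
∑_{k=23}^{114} k³ = 42968025 - 64009 = 42904016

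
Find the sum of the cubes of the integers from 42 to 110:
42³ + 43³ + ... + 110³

Use ∑_{k=1}^{n} k³ = [n(n+1)/2]², then subtract the first 41 terms.
∑_{k=1}^{110} k³ = [110×111/2]² = 6105² = 37271025
∑_{k=1}^{41} k³ = [41×42/2]² = 861² = 741321
∑_{k=42}^{110} k³ = 37271025 - 741321 = 36529704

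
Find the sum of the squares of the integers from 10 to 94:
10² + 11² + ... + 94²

Use ∑_{k=1}^{n} k² = n(n+1)(2n+1)/6, then subtract the first 9 terms.
∑_{k=1}^{94} k² = 94×95×189/6 = 281295
∑_{k=1}^{9} k² = 9×10×19/6 = 285
∑_{k=10}^{94} k² = 281295 - 285 = 281010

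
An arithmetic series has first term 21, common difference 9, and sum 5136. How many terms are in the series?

Using S = n/2 × [2a + (n-1)d]
5136 = n/2 × [2(21) + (n-1)(9)]
5136 = n/2 × [42 + 9n - 9]
10272 = n × [33 + 9n]
9n² + (33)n - 10272 = 0
Discriminant: Δ = (33)² - 4(9)(-10272) = 1089 + 369792 = 370881
√Δ = 609
n = [-(33) + √Δ] / (2·9) = (-33 + 609) / 18 = 576 / 18 = 32
(The negative root is discarded since n must be a positive integer.)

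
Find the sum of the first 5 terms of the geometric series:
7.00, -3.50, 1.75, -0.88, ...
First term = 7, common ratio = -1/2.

Sₙ = a(1 - rⁿ) / (1 - r)
S_5 = 7(1 - (-1/2)^5) / (1 - (-1/2))
S_5 = 7(1 - (-1/32)) / (3/2)
S_5 = 77/16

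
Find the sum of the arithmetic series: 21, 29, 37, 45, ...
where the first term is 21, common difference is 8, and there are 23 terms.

Sₙ = n/2 × (first + last)
Last term = a + (n-1)d = 21 + (23-1)×8 = 197
S_23 = 23/2 × (21 + 197)
S_23 = 23/2 × 218 = 2507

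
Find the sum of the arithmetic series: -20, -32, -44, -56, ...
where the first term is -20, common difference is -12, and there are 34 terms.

Sₙ = n/2 × (first + last)
Last term = a + (n-1)d = -20 + (34-1)×(-12) = -416
S_34 = 34/2 × (-20 + (-416))
S_34 = 34/2 × (-436) = -7412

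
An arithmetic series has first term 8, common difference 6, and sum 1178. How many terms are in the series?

Using S = n/2 × [2a + (n-1)d]
1178 = n/2 × [2(8) + (n-1)(6)]
1178 = n/2 × [16 + 6n - 6]
2356 = n × [10 + 6n]
6n² + (10)n - 2356 = 0
Discriminant: Δ = (10)² - 4(6)(-2356) = 100 + 56544 = 56644
√Δ = 238
n = [-(10) + √Δ] / (2·6) = (-10 + 238) / 12 = 228 / 12 = 19
(The negative root is discarded since n must be a positive integer.)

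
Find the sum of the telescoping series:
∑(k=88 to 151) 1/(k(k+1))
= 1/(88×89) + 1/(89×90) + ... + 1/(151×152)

Partial fractions: 1/(k(k+1)) = 1/k - 1/(k+1)
The series telescopes:
= (1/88 - 1/89) + (1/89 - 1/90) + ... + (1/151 - 1/152)
= 1/88 - 1/152
= 1/209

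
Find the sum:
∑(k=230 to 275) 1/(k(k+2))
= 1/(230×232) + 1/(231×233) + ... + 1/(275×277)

Partial fractions: 1/(k(k+2)) = (1/2)[1/k - 1/(k+2)]
Telescoping leaves the first two and last two terms:
= (1/2)[1/230 + 1/231 - 1/276 - 1/277]
= 14163/19622680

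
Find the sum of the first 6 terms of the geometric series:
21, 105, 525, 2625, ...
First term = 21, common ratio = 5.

Sₙ = a(1 - rⁿ) / (1 - r)
S_6 = 21(1 - 5^6) / (1 - 5)
S_6 = 21(1 - 15625) / (-4)
S_6 = 82026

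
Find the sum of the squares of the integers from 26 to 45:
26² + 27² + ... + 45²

Use ∑_{k=1}^{n} k² = n(n+1)(2n+1)/6, then subtract the first 25 terms.
∑_{k=1}^{45} k² = 45×46×91/6 = 31395
∑_{k=1}^{25} k² = 25×26×51/6 = 5525
∑_{k=26}^{45} k² = 31395 - 5525 = 25870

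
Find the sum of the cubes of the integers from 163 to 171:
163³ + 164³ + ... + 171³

Use ∑_{k=1}^{n} k³ = [n(n+1)/2]², then subtract the first 162 terms.
∑_{k=1}^{171} k³ = [171×172/2]² = 14706² = 216266436
∑_{k=1}^{162} k³ = [162×163/2]² = 13203² = 174319209
∑_{k=163}^{171} k³ = 216266436 - 174319209 = 41947227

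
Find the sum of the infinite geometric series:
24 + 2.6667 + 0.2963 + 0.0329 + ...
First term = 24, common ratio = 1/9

For |r| < 1, S = a / (1 - r)
S = 24 / (1 - (1/9))
S = 24 / (8/9)
S = 27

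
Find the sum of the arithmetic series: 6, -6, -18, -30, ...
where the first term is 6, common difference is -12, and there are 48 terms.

Sₙ = n/2 × (first + last)
Last term = a + (n-1)d = 6 + (48-1)×(-12) = -558
S_48 = 48/2 × (6 + (-558))
S_48 = 48/2 × (-552) = -13248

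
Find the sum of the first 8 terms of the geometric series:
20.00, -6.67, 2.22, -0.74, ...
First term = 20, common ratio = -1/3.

Sₙ = a(1 - rⁿ) / (1 - r)
S_8 = 20(1 - (-1/3)^8) / (1 - (-1/3))
S_8 = 20(1 - (1/6561)) / (4/3)
S_8 = 32800/2187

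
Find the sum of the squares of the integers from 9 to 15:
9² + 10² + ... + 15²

Use ∑_{k=1}^{n} k² = n(n+1)(2n+1)/6, then subtract the first 8 terms.
∑_{k=1}^{15} k² = 15×16×31/6 = 1240
∑_{k=1}^{8} k² = 8×9×17/6 = 204
∑_{k=9}^{15} k² = 1240 - 204 = 1036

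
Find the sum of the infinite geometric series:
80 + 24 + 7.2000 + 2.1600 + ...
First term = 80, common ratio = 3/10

For |r| < 1, S = a / (1 - r)
S = 80 / (1 - (3/10))
S = 80 / (7/10)
S = 800/7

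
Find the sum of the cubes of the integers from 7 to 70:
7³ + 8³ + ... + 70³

Use ∑_{k=1}^{n} k³ = [n(n+1)/2]², then subtract the first 6 terms.
∑_{k=1}^{70} k³ = [70×71/2]² = 2485² = 6175225
∑_{k=1}^{6} k³ = [6×7/2]² = 21² = 441
∑_{k=7}^{70} k³ = 6175225 - 441 = 6174784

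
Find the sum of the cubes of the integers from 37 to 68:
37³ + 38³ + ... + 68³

Use ∑_{k=1}^{n} k³ = [n(n+1)/2]², then subtract the first 36 terms.
∑_{k=1}^{68} k³ = [68×69/2]² = 2346² = 5503716
∑_{k=1}^{36} k³ = [36×37/2]² = 666² = 443556
∑_{k=37}^{68} k³ = 5503716 - 443556 = 5060160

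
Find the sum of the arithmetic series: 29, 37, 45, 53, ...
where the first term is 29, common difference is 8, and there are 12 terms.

Sₙ = n/2 × (first + last)
Last term = a + (n-1)d = 29 + (12-1)×8 = 117
S_12 = 12/2 × (29 + 117)
S_12 = 12/2 × 146 = 876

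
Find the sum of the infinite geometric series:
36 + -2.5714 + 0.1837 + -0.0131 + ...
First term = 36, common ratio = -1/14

For |r| < 1, S = a / (1 - r)
S = 36 / (1 - (-1/14))
S = 36 / (15/14)
S = 168/5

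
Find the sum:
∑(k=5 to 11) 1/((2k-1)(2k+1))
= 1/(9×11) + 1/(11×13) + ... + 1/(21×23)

Partial fractions: 1/((2k-1)(2k+1)) = (1/2)[1/(2k-1) - 1/(2k+1)]
The series telescopes:
= (1/2)[1/9 - 1/23]
= 7/207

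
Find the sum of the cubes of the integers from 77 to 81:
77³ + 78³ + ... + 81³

Use ∑_{k=1}^{n} k³ = [n(n+1)/2]², then subtract the first 76 terms.
∑_{k=1}^{81} k³ = [81×82/2]² = 3321² = 11029041
∑_{k=1}^{76} k³ = [76×77/2]² = 2926² = 8561476
∑_{k=77}^{81} k³ = 11029041 - 8561476 = 2467565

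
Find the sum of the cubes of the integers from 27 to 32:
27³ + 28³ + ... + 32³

Use ∑_{k=1}^{n} k³ = [n(n+1)/2]², then subtract the first 26 terms.
∑_{k=1}^{32} k³ = [32×33/2]² = 528² = 278784
∑_{k=1}^{26} k³ = [26×27/2]² = 351² = 123201
∑_{k=27}^{32} k³ = 278784 - 123201 = 155583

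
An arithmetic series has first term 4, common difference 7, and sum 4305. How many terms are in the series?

Using S = n/2 × [2a + (n-1)d]
4305 = n/2 × [2(4) + (n-1)(7)]
4305 = n/2 × [8 + 7n - 7]
8610 = n × [1 + 7n]
7n² + (1)n - 8610 = 0
Discriminant: Δ = (1)² - 4(7)(-8610) = 1 + 241080 = 241081
√Δ = 491
n = [-(1) + √Δ] / (2·7) = (-1 + 491) / 14 = 490 / 14 = 35
(The negative root is discarded since n must be a positive integer.)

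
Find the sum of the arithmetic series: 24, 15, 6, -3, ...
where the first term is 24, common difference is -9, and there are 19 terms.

Sₙ = n/2 × (first + last)
Last term = a + (n-1)d = 24 + (19-1)×(-9) = -138
S_19 = 19/2 × (24 + (-138))
S_19 = 19/2 × (-114) = -1083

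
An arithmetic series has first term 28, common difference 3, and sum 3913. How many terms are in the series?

Using S = n/2 × [2a + (n-1)d]
3913 = n/2 × [2(28) + (n-1)(3)]
3913 = n/2 × [56 + 3n - 3]
7826 = n × [53 + 3n]
3n² + (53)n - 7826 = 0
Discriminant: Δ = (53)² - 4(3)(-7826) = 2809 + 93912 = 96721
√Δ = 311
n = [-(53) + √Δ] / (2·3) = (-53 + 311) / 6 = 258 / 6 = 43
(The negative root is discarded since n must be a positive integer.)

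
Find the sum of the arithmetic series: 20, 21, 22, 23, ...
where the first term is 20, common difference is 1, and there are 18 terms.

Sₙ = n/2 × (first + last)
Last term = a + (n-1)d = 20 + (18-1)×1 = 37
S_18 = 18/2 × (20 + 37)
S_18 = 18/2 × 57 = 513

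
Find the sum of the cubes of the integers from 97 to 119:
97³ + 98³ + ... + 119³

Use ∑_{k=1}^{n} k³ = [n(n+1)/2]², then subtract the first 96 terms.
∑_{k=1}^{119} k³ = [119×120/2]² = 7140² = 50979600
∑_{k=1}^{96} k³ = [96×97/2]² = 4656² = 21678336
∑_{k=97}^{119} k³ = 50979600 - 21678336 = 29301264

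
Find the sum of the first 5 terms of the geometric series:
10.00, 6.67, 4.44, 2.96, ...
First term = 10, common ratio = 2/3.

Sₙ = a(1 - rⁿ) / (1 - r)
S_5 = 10(1 - (2/3)^5) / (1 - (2/3))
S_5 = 10(1 - (32/243)) / (1/3)
S_5 = 2110/81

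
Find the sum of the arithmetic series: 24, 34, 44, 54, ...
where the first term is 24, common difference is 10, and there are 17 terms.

Sₙ = n/2 × (first + last)
Last term = a + (n-1)d = 24 + (17-1)×10 = 184
S_17 = 17/2 × (24 + 184)
S_17 = 17/2 × 208 = 1768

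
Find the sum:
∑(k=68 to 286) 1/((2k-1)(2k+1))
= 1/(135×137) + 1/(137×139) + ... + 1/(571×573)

Partial fractions: 1/((2k-1)(2k+1)) = (1/2)[1/(2k-1) - 1/(2k+1)]
The series telescopes:
= (1/2)[1/135 - 1/573]
= 73/25785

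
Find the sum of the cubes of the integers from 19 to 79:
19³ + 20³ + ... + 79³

Use ∑_{k=1}^{n} k³ = [n(n+1)/2]², then subtract the first 18 terms.
∑_{k=1}^{79} k³ = [79×80/2]² = 3160² = 9985600
∑_{k=1}^{18} k³ = [18×19/2]² = 171² = 29241
∑_{k=19}^{79} k³ = 9985600 - 29241 = 9956359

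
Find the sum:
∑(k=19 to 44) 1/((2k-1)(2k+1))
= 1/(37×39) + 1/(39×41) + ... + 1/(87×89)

Partial fractions: 1/((2k-1)(2k+1)) = (1/2)[1/(2k-1) - 1/(2k+1)]
The series telescopes:
= (1/2)[1/37 - 1/89]
= 26/3293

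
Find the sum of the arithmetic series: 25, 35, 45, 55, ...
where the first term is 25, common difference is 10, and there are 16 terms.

Sₙ = n/2 × (first + last)
Last term = a + (n-1)d = 25 + (16-1)×10 = 175
S_16 = 16/2 × (25 + 175)
S_16 = 16/2 × 200 = 1600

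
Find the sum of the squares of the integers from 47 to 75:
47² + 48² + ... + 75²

Use ∑_{k=1}^{n} k² = n(n+1)(2n+1)/6, then subtract the first 46 terms.
∑_{k=1}^{75} k² = 75×76×151/6 = 143450
∑_{k=1}^{46} k² = 46×47×93/6 = 33511
∑_{k=47}^{75} k² = 143450 - 33511 = 109939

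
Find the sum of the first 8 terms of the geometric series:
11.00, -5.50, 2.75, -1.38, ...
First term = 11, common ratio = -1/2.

Sₙ = a(1 - rⁿ) / (1 - r)
S_8 = 11(1 - (-1/2)^8) / (1 - (-1/2))
S_8 = 11(1 - (1/256)) / (3/2)
S_8 = 935/128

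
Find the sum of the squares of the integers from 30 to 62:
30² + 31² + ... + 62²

Use ∑_{k=1}^{n} k² = n(n+1)(2n+1)/6, then subtract the first 29 terms.
∑_{k=1}^{62} k² = 62×63×125/6 = 81375
∑_{k=1}^{29} k² = 29×30×59/6 = 8555
∑_{k=30}^{62} k² = 81375 - 8555 = 72820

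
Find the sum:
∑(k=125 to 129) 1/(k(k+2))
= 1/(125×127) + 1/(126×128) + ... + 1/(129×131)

Partial fractions: 1/(k(k+2)) = (1/2)[1/k - 1/(k+2)]
Telescoping leaves the first two and last two terms:
= (1/2)[1/125 + 1/126 - 1/130 - 1/131]
= 8189/26822250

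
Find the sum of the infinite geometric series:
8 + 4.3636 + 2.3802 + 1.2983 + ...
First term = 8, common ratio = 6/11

For |r| < 1, S = a / (1 - r)
S = 8 / (1 - (6/11))
S = 8 / (5/11)
S = 88/5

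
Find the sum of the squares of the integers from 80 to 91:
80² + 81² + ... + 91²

Use ∑_{k=1}^{n} k² = n(n+1)(2n+1)/6, then subtract the first 79 terms.
∑_{k=1}^{91} k² = 91×92×183/6 = 255346
∑_{k=1}^{79} k² = 79×80×159/6 = 167480
∑_{k=80}^{91} k² = 255346 - 167480 = 87866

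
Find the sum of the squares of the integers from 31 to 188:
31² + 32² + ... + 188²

Use ∑_{k=1}^{n} k² = n(n+1)(2n+1)/6, then subtract the first 30 terms.
∑_{k=1}^{188} k² = 188×189×377/6 = 2232594
∑_{k=1}^{30} k² = 30×31×61/6 = 9455
∑_{k=31}^{188} k² = 2232594 - 9455 = 2223139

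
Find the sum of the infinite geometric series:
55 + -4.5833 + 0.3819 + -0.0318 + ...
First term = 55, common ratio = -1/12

For |r| < 1, S = a / (1 - r)
S = 55 / (1 - (-1/12))
S = 55 / (13/12)
S = 660/13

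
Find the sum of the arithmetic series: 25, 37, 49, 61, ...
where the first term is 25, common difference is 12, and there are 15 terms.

Sₙ = n/2 × (first + last)
Last term = a + (n-1)d = 25 + (15-1)×12 = 193
S_15 = 15/2 × (25 + 193)
S_15 = 15/2 × 218 = 1635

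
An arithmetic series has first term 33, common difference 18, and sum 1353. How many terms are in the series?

Using S = n/2 × [2a + (n-1)d]
1353 = n/2 × [2(33) + (n-1)(18)]
1353 = n/2 × [66 + 18n - 18]
2706 = n × [48 + 18n]
18n² + (48)n - 2706 = 0
Discriminant: Δ = (48)² - 4(18)(-2706) = 2304 + 194832 = 197136
√Δ = 444
n = [-(48) + √Δ] / (2·18) = (-48 + 444) / 36 = 396 / 36 = 11
(The negative root is discarded since n must be a positive integer.)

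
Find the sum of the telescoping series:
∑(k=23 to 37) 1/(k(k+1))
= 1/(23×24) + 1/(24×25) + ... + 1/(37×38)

Partial fractions: 1/(k(k+1)) = 1/k - 1/(k+1)
The series telescopes:
= (1/23 - 1/24) + (1/24 - 1/25) + ... + (1/37 - 1/38)
= 1/23 - 1/38
= 15/874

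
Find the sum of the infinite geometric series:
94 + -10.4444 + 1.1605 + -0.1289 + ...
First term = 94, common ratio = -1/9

For |r| < 1, S = a / (1 - r)
S = 94 / (1 - (-1/9))
S = 94 / (10/9)
S = 423/5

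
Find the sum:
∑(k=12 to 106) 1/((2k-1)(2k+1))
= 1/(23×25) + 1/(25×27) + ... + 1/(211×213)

Partial fractions: 1/((2k-1)(2k+1)) = (1/2)[1/(2k-1) - 1/(2k+1)]
The series telescopes:
= (1/2)[1/23 - 1/213]
= 95/4899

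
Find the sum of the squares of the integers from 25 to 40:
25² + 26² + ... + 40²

Use ∑_{k=1}^{n} k² = n(n+1)(2n+1)/6, then subtract the first 24 terms.
∑_{k=1}^{40} k² = 40×41×81/6 = 22140
∑_{k=1}^{24} k² = 24×25×49/6 = 4900
∑_{k=25}^{40} k² = 22140 - 4900 = 17240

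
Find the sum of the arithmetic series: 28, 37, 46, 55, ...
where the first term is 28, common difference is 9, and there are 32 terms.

Sₙ = n/2 × (first + last)
Last term = a + (n-1)d = 28 + (32-1)×9 = 307
S_32 = 32/2 × (28 + 307)
S_32 = 32/2 × 335 = 5360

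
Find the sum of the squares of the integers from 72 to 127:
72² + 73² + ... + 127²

Use ∑_{k=1}^{n} k² = n(n+1)(2n+1)/6, then subtract the first 71 terms.
∑_{k=1}^{127} k² = 127×128×255/6 = 690880
∑_{k=1}^{71} k² = 71×72×143/6 = 121836
∑_{k=72}^{127} k² = 690880 - 121836 = 569044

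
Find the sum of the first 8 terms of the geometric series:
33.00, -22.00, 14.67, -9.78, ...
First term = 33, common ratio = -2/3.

Sₙ = a(1 - rⁿ) / (1 - r)
S_8 = 33(1 - (-2/3)^8) / (1 - (-2/3))
S_8 = 33(1 - (256/6561)) / (5/3)
S_8 = 13871/729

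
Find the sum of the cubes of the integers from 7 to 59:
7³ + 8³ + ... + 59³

Use ∑_{k=1}^{n} k³ = [n(n+1)/2]², then subtract the first 6 terms.
∑_{k=1}^{59} k³ = [59×60/2]² = 1770² = 3132900
∑_{k=1}^{6} k³ = [6×7/2]² = 21² = 441
∑_{k=7}^{59} k³ = 3132900 - 441 = 3132459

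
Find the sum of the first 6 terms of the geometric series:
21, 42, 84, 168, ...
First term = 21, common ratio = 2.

Sₙ = a(1 - rⁿ) / (1 - r)
S_6 = 21(1 - 2^6) / (1 - 2)
S_6 = 21(1 - 64) / (-1)
S_6 = 1323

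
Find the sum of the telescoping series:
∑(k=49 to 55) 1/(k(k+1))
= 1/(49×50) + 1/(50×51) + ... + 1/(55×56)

Partial fractions: 1/(k(k+1)) = 1/k - 1/(k+1)
The series telescopes:
= (1/49 - 1/50) + (1/50 - 1/51) + ... + (1/55 - 1/56)
= 1/49 - 1/56
= 1/392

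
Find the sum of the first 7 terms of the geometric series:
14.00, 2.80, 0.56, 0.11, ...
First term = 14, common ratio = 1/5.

Sₙ = a(1 - rⁿ) / (1 - r)
S_7 = 14(1 - (1/5)^7) / (1 - (1/5))
S_7 = 14(1 - (1/78125)) / (4/5)
S_7 = 273434/15625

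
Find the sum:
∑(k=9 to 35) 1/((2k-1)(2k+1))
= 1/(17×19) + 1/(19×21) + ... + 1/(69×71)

Partial fractions: 1/((2k-1)(2k+1)) = (1/2)[1/(2k-1) - 1/(2k+1)]
The series telescopes:
= (1/2)[1/17 - 1/71]
= 27/1207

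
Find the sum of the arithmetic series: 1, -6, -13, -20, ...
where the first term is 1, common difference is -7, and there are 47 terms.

Sₙ = n/2 × (first + last)
Last term = a + (n-1)d = 1 + (47-1)×(-7) = -321
S_47 = 47/2 × (1 + (-321))
S_47 = 47/2 × (-320) = -7520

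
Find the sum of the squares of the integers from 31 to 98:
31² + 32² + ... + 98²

Use ∑_{k=1}^{n} k² = n(n+1)(2n+1)/6, then subtract the first 30 terms.
∑_{k=1}^{98} k² = 98×99×197/6 = 318549
∑_{k=1}^{30} k² = 30×31×61/6 = 9455
∑_{k=31}^{98} k² = 318549 - 9455 = 309094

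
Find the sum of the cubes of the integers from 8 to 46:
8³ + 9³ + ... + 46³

Use ∑_{k=1}^{n} k³ = [n(n+1)/2]², then subtract the first 7 terms.
∑_{k=1}^{46} k³ = [46×47/2]² = 1081² = 1168561
∑_{k=1}^{7} k³ = [7×8/2]² = 28² = 784
∑_{k=8}^{46} k³ = 1168561 - 784 = 1167777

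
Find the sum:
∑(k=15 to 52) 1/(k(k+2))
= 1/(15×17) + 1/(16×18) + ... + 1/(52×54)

Partial fractions: 1/(k(k+2)) = (1/2)[1/k - 1/(k+2)]
Telescoping leaves the first two and last two terms:
= (1/2)[1/15 + 1/16 - 1/53 - 1/54]
= 10507/228960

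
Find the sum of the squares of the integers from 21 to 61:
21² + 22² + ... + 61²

Use ∑_{k=1}^{n} k² = n(n+1)(2n+1)/6, then subtract the first 20 terms.
∑_{k=1}^{61} k² = 61×62×123/6 = 77531
∑_{k=1}^{20} k² = 20×21×41/6 = 2870
∑_{k=21}^{61} k² = 77531 - 2870 = 74661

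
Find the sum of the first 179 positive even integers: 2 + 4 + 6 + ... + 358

Sum of first n even numbers = n(n+1)
= 179×180
= 32220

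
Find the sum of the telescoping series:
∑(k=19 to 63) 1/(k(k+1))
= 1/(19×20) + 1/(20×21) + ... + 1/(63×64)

Partial fractions: 1/(k(k+1)) = 1/k - 1/(k+1)
The series telescopes:
= (1/19 - 1/20) + (1/20 - 1/21) + ... + (1/63 - 1/64)
= 1/19 - 1/64
= 45/1216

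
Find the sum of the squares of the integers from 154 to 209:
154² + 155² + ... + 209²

Use ∑_{k=1}^{n} k² = n(n+1)(2n+1)/6, then subtract the first 153 terms.
∑_{k=1}^{209} k² = 209×210×419/6 = 3064985
∑_{k=1}^{153} k² = 153×154×307/6 = 1205589
∑_{k=154}^{209} k² = 3064985 - 1205589 = 1859396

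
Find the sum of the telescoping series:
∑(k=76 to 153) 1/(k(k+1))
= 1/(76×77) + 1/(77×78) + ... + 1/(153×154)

Partial fractions: 1/(k(k+1)) = 1/k - 1/(k+1)
The series telescopes:
= (1/76 - 1/77) + (1/77 - 1/78) + ... + (1/153 - 1/154)
= 1/76 - 1/154
= 39/5852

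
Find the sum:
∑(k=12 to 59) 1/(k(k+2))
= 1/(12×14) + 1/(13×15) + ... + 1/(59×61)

Partial fractions: 1/(k(k+2)) = (1/2)[1/k - 1/(k+2)]
Telescoping leaves the first two and last two terms:
= (1/2)[1/12 + 1/13 - 1/60 - 1/61]
= 1513/23790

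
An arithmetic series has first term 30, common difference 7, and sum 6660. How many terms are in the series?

Using S = n/2 × [2a + (n-1)d]
6660 = n/2 × [2(30) + (n-1)(7)]
6660 = n/2 × [60 + 7n - 7]
13320 = n × [53 + 7n]
7n² + (53)n - 13320 = 0
Discriminant: Δ = (53)² - 4(7)(-13320) = 2809 + 372960 = 375769
√Δ = 613
n = [-(53) + √Δ] / (2·7) = (-53 + 613) / 14 = 560 / 14 = 40
(The negative root is discarded since n must be a positive integer.)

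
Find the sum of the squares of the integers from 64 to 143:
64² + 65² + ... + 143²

Use ∑_{k=1}^{n} k² = n(n+1)(2n+1)/6, then subtract the first 63 terms.
∑_{k=1}^{143} k² = 143×144×287/6 = 984984
∑_{k=1}^{63} k² = 63×64×127/6 = 85344
∑_{k=64}^{143} k² = 984984 - 85344 = 899640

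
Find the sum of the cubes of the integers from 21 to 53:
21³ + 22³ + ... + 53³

Use ∑_{k=1}^{n} k³ = [n(n+1)/2]², then subtract the first 20 terms.
∑_{k=1}^{53} k³ = [53×54/2]² = 1431² = 2047761
∑_{k=1}^{20} k³ = [20×21/2]² = 210² = 44100
∑_{k=21}^{53} k³ = 2047761 - 44100 = 2003661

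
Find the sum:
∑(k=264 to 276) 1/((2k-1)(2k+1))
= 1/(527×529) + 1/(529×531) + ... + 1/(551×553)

Partial fractions: 1/((2k-1)(2k+1)) = (1/2)[1/(2k-1) - 1/(2k+1)]
The series telescopes:
= (1/2)[1/527 - 1/553]
= 13/291431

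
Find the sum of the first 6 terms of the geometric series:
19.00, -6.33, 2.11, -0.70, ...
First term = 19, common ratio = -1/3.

Sₙ = a(1 - rⁿ) / (1 - r)
S_6 = 19(1 - (-1/3)^6) / (1 - (-1/3))
S_6 = 19(1 - (1/729)) / (4/3)
S_6 = 3458/243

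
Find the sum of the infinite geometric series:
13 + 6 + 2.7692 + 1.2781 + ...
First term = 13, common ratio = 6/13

For |r| < 1, S = a / (1 - r)
S = 13 / (1 - (6/13))
S = 13 / (7/13)
S = 169/7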